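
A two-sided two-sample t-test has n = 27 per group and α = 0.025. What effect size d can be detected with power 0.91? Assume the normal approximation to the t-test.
d ≈ 0.97

Minimum detectable effect (two-sample t-test, normal approximation):
d = (z_{α/2} + z_β) / √(n/2)
d = (2.241 + 1.341) / √(27/2)
d = 3.582 / 3.674
d ≈ 0.97

By Cohen's convention (0.2 small / 0.5 medium / 0.8 large): large effect.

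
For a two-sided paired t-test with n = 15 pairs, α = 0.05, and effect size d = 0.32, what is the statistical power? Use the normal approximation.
Power ≈ 0.24

Power calculation (paired t-test, normal approximation):
z_β = d · √n - z_{α/2}
z_β = 0.32 · √15 - 1.960
z_β = 0.32 · 3.873 - 1.960
z_β = -0.721

Power = Φ(z_β) = Φ(-0.721) ≈ 0.236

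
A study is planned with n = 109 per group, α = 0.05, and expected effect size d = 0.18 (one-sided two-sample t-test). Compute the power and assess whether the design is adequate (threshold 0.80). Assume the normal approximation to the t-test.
Power ≈ 0.38; the study is underpowered (power < 0.80)

Power calculation (two-sample t-test, normal approximation):
z_β = d · √(n/2) - z_α
z_β = 0.18 · √(109/2) - 1.645
z_β = 0.18 · 7.382 - 1.645
z_β = -0.316

Power = Φ(z_β) = Φ(-0.316) ≈ 0.376

Effect size d = 0.18 is very small by Cohen's convention (0.2/0.5/0.8).

Threshold: power ≥ 0.80 is conventionally adequate.
Power ≈ 0.38 → the study is underpowered (power < 0.80).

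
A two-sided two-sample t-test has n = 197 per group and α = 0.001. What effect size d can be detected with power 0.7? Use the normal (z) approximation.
d ≈ 0.38

Minimum detectable effect (two-sample t-test, normal approximation):
d = (z_{α/2} + z_β) / √(n/2)
d = (3.291 + 0.524) / √(197/2)
d = 3.815 / 9.925
d ≈ 0.38

By Cohen's convention (0.2 small / 0.5 medium / 0.8 large): small effect.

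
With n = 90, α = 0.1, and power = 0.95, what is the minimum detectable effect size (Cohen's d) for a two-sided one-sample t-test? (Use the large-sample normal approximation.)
d ≈ 0.35

Minimum detectable effect (one-sample t-test, normal approximation):
d = (z_{α/2} + z_β) / √n
d = (1.645 + 1.645) / √90
d = 3.290 / 9.487
d ≈ 0.35

By Cohen's convention (0.2 small / 0.5 medium / 0.8 large): small effect.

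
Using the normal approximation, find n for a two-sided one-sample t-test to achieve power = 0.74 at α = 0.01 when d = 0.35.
n = 85

Sample size formula (one-sample t-test, normal approximation):
n = ((z_{α/2} + z_β) / d)²

z_{α/2} = 2.576 (for α = 0.01, two-sided)
z_β = 0.643 (for power = 0.74)
d = 0.35

n = ((2.576 + 0.643) / 0.35)²
n = (9.197)²
n ≈ 84.58
Round up to the next whole number: n = 85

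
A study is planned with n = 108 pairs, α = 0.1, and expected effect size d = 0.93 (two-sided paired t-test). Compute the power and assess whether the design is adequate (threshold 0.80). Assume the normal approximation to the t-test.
Power ≈ 1.00; the study is adequately powered (power ≥ 0.80)

Power calculation (paired t-test, normal approximation):
z_β = d · √n - z_{α/2}
z_β = 0.93 · √108 - 1.645
z_β = 0.93 · 10.392 - 1.645
z_β = 8.020

Power = Φ(z_β) = Φ(8.020) ≈ 1.000

Effect size d = 0.93 is large by Cohen's convention (0.2/0.5/0.8).

Threshold: power ≥ 0.80 is conventionally adequate.
Power ≈ 1.00 → the study is adequately powered (power ≥ 0.80).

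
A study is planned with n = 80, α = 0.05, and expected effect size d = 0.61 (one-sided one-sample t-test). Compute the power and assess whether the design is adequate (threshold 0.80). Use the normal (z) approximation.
Power ≈ 1.00; the study is adequately powered (power ≥ 0.80)

Power calculation (one-sample t-test, normal approximation):
z_β = d · √n - z_α
z_β = 0.61 · √80 - 1.645
z_β = 0.61 · 8.944 - 1.645
z_β = 3.811

Power = Φ(z_β) = Φ(3.811) ≈ 1.000

Effect size d = 0.61 is medium by Cohen's convention (0.2/0.5/0.8).

Threshold: power ≥ 0.80 is conventionally adequate.
Power ≈ 1.00 → the study is adequately powered (power ≥ 0.80).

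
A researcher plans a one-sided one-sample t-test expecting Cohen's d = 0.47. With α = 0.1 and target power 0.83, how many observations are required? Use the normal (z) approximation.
n = 23

Sample size formula (one-sample t-test, normal approximation):
n = ((z_α + z_β) / d)²

z_α = 1.282 (for α = 0.1, one-sided)
z_β = 0.954 (for power = 0.83)
d = 0.47

n = ((1.282 + 0.954) / 0.47)²
n = (4.757)²
n ≈ 22.63
Round up to the next whole number: n = 23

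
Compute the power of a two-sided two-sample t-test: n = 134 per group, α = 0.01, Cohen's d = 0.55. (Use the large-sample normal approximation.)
Power ≈ 0.97

Power calculation (two-sample t-test, normal approximation):
z_β = d · √(n/2) - z_{α/2}
z_β = 0.55 · √(134/2) - 2.576
z_β = 0.55 · 8.185 - 2.576
z_β = 1.926

Power = Φ(z_β) = Φ(1.926) ≈ 0.973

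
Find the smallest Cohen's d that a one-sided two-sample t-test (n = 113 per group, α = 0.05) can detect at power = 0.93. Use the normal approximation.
d ≈ 0.42

Minimum detectable effect (two-sample t-test, normal approximation):
d = (z_α + z_β) / √(n/2)
d = (1.645 + 1.476) / √(113/2)
d = 3.121 / 7.517
d ≈ 0.42

By Cohen's convention (0.2 small / 0.5 medium / 0.8 large): small effect.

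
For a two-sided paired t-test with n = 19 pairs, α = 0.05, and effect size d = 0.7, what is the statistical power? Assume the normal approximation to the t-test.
Power ≈ 0.86

Power calculation (paired t-test, normal approximation):
z_β = d · √n - z_{α/2}
z_β = 0.7 · √19 - 1.960
z_β = 0.7 · 4.359 - 1.960
z_β = 1.091

Power = Φ(z_β) = Φ(1.091) ≈ 0.862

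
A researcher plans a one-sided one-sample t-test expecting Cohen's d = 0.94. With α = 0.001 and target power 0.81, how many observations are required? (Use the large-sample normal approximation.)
n = 18

Sample size formula (one-sample t-test, normal approximation):
n = ((z_α + z_β) / d)²

z_α = 3.090 (for α = 0.001, one-sided)
z_β = 0.878 (for power = 0.81)
d = 0.94

n = ((3.090 + 0.878) / 0.94)²
n = (4.221)²
n ≈ 17.82
Round up to the next whole number: n = 18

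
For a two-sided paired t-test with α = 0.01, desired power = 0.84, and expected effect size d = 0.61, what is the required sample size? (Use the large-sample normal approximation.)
n = 35 pairs

Sample size formula (paired t-test, normal approximation):
n = ((z_{α/2} + z_β) / d)²

z_{α/2} = 2.576 (for α = 0.01, two-sided)
z_β = 0.994 (for power = 0.84)
d = 0.61

n = ((2.576 + 0.994) / 0.61)²
n = (5.852)²
n ≈ 34.25
Round up to the next whole number: n = 35 pairs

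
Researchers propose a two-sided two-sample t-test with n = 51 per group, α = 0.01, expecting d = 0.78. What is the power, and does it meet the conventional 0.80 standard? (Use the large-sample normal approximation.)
Power ≈ 0.91; the study is adequately powered (power ≥ 0.80)

Power calculation (two-sample t-test, normal approximation):
z_β = d · √(n/2) - z_{α/2}
z_β = 0.78 · √(51/2) - 2.576
z_β = 0.78 · 5.050 - 2.576
z_β = 1.363

Power = Φ(z_β) = Φ(1.363) ≈ 0.914

Effect size d = 0.78 is medium by Cohen's convention (0.2/0.5/0.8).

Threshold: power ≥ 0.80 is conventionally adequate.
Power ≈ 0.91 → the study is adequately powered (power ≥ 0.80).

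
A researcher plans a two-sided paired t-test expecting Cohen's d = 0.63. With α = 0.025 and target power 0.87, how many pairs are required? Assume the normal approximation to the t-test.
n = 29 pairs

Sample size formula (paired t-test, normal approximation):
n = ((z_{α/2} + z_β) / d)²

z_{α/2} = 2.241 (for α = 0.025, two-sided)
z_β = 1.126 (for power = 0.87)
d = 0.63

n = ((2.241 + 1.126) / 0.63)²
n = (5.344)²
n ≈ 28.56
Round up to the next whole number: n = 29 pairs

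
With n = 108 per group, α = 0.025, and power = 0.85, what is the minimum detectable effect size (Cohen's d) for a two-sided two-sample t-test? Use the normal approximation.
d ≈ 0.45

Minimum detectable effect (two-sample t-test, normal approximation):
d = (z_{α/2} + z_β) / √(n/2)
d = (2.241 + 1.036) / √(108/2)
d = 3.278 / 7.348
d ≈ 0.45

By Cohen's convention (0.2 small / 0.5 medium / 0.8 large): small effect.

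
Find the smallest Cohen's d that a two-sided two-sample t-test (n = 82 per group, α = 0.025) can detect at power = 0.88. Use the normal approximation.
d ≈ 0.53

Minimum detectable effect (two-sample t-test, normal approximation):
d = (z_{α/2} + z_β) / √(n/2)
d = (2.241 + 1.175) / √(82/2)
d = 3.416 / 6.403
d ≈ 0.53

By Cohen's convention (0.2 small / 0.5 medium / 0.8 large): medium effect.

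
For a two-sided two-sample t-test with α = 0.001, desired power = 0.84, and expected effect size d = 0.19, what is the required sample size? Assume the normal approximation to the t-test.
n = 1018 per group

Sample size formula (two-sample t-test, normal approximation):
n = 2 · ((z_{α/2} + z_β) / d)²

z_{α/2} = 3.291 (for α = 0.001, two-sided)
z_β = 0.994 (for power = 0.84)
d = 0.19

n = 2 · ((3.291 + 0.994) / 0.19)²
n = 2 · (22.553)²
n ≈ 1017.28
Round up to the next whole number: n = 1018 per group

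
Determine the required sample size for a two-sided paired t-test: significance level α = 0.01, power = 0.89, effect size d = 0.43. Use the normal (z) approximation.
n = 79 pairs

Sample size formula (paired t-test, normal approximation):
n = ((z_{α/2} + z_β) / d)²

z_{α/2} = 2.576 (for α = 0.01, two-sided)
z_β = 1.227 (for power = 0.89)
d = 0.43

n = ((2.576 + 1.227) / 0.43)²
n = (8.844)²
n ≈ 78.22
Round up to the next whole number: n = 79 pairs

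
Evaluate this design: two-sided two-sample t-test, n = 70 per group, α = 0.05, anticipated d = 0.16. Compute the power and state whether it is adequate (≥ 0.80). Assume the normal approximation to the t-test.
Power ≈ 0.16; the study is underpowered (power < 0.80)

Power calculation (two-sample t-test, normal approximation):
z_β = d · √(n/2) - z_{α/2}
z_β = 0.16 · √(70/2) - 1.960
z_β = 0.16 · 5.916 - 1.960
z_β = -1.013

Power = Φ(z_β) = Φ(-1.013) ≈ 0.155

Effect size d = 0.16 is very small by Cohen's convention (0.2/0.5/0.8).

Threshold: power ≥ 0.80 is conventionally adequate.
Power ≈ 0.16 → the study is underpowered (power < 0.80).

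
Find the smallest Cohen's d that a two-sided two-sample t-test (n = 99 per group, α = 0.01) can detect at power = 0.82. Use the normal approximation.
d ≈ 0.50

Minimum detectable effect (two-sample t-test, normal approximation):
d = (z_{α/2} + z_β) / √(n/2)
d = (2.576 + 0.915) / √(99/2)
d = 3.491 / 7.036
d ≈ 0.50

By Cohen's convention (0.2 small / 0.5 medium / 0.8 large): medium effect.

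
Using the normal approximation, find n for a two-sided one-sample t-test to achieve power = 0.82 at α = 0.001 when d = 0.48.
n = 77

Sample size formula (one-sample t-test, normal approximation):
n = ((z_{α/2} + z_β) / d)²

z_{α/2} = 3.291 (for α = 0.001, two-sided)
z_β = 0.915 (for power = 0.82)
d = 0.48

n = ((3.291 + 0.915) / 0.48)²
n = (8.763)²
n ≈ 76.79
Round up to the next whole number: n = 77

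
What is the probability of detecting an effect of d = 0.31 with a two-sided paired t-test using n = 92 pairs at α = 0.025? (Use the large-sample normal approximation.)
Power ≈ 0.77

Power calculation (paired t-test, normal approximation):
z_β = d · √n - z_{α/2}
z_β = 0.31 · √92 - 2.241
z_β = 0.31 · 9.592 - 2.241
z_β = 0.732

Power = Φ(z_β) = Φ(0.732) ≈ 0.768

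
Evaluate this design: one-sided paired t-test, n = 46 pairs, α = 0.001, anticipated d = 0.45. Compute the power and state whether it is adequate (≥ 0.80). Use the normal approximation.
Power ≈ 0.48; the study is underpowered (power < 0.80)

Power calculation (paired t-test, normal approximation):
z_β = d · √n - z_α
z_β = 0.45 · √46 - 3.090
z_β = 0.45 · 6.782 - 3.090
z_β = -0.038

Power = Φ(z_β) = Φ(-0.038) ≈ 0.485

Effect size d = 0.45 is small by Cohen's convention (0.2/0.5/0.8).

Threshold: power ≥ 0.80 is conventionally adequate.
Power ≈ 0.48 → the study is underpowered (power < 0.80).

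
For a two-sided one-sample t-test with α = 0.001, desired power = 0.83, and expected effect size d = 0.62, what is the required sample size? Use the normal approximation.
n = 47

Sample size formula (one-sample t-test, normal approximation):
n = ((z_{α/2} + z_β) / d)²

z_{α/2} = 3.291 (for α = 0.001, two-sided)
z_β = 0.954 (for power = 0.83)
d = 0.62

n = ((3.291 + 0.954) / 0.62)²
n = (6.847)²
n ≈ 46.88
Round up to the next whole number: n = 47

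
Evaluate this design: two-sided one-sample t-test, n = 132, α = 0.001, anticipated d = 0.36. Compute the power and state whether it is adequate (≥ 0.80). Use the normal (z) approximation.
Power ≈ 0.80; the study is adequately powered (power ≥ 0.80)

Power calculation (one-sample t-test, normal approximation):
z_β = d · √n - z_{α/2}
z_β = 0.36 · √132 - 3.291
z_β = 0.36 · 11.489 - 3.291
z_β = 0.846

Power = Φ(z_β) = Φ(0.846) ≈ 0.801

Effect size d = 0.36 is small by Cohen's convention (0.2/0.5/0.8).

Threshold: power ≥ 0.80 is conventionally adequate.
Power ≈ 0.80 → the study is adequately powered (power ≥ 0.80).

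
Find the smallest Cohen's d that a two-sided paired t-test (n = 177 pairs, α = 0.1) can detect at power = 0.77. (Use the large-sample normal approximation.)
d ≈ 0.18

Minimum detectable effect (paired t-test, normal approximation):
d = (z_{α/2} + z_β) / √n
d = (1.645 + 0.739) / √177
d = 2.384 / 13.304
d ≈ 0.18

By Cohen's convention (0.2 small / 0.5 medium / 0.8 large): very small effect.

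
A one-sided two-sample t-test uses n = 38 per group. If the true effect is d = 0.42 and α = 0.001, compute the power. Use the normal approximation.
Power ≈ 0.10

Power calculation (two-sample t-test, normal approximation):
z_β = d · √(n/2) - z_α
z_β = 0.42 · √(38/2) - 3.090
z_β = 0.42 · 4.359 - 3.090
z_β = -1.259

Power = Φ(z_β) = Φ(-1.259) ≈ 0.104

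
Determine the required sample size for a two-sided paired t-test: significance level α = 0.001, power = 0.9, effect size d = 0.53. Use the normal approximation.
n = 75 pairs

Sample size formula (paired t-test, normal approximation):
n = ((z_{α/2} + z_β) / d)²

z_{α/2} = 3.291 (for α = 0.001, two-sided)
z_β = 1.282 (for power = 0.9)
d = 0.53

n = ((3.291 + 1.282) / 0.53)²
n = (8.628)²
n ≈ 74.44
Round up to the next whole number: n = 75 pairs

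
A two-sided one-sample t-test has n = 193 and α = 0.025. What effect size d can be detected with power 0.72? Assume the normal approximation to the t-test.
d ≈ 0.20

Minimum detectable effect (one-sample t-test, normal approximation):
d = (z_{α/2} + z_β) / √n
d = (2.241 + 0.583) / √193
d = 2.824 / 13.892
d ≈ 0.20

By Cohen's convention (0.2 small / 0.5 medium / 0.8 large): small effect.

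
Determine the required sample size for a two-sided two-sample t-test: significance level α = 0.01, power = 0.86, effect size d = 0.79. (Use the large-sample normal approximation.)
n = 43 per group

Sample size formula (two-sample t-test, normal approximation):
n = 2 · ((z_{α/2} + z_β) / d)²

z_{α/2} = 2.576 (for α = 0.01, two-sided)
z_β = 1.080 (for power = 0.86)
d = 0.79

n = 2 · ((2.576 + 1.080) / 0.79)²
n = 2 · (4.628)²
n ≈ 42.84
Round up to the next whole number: n = 43 per group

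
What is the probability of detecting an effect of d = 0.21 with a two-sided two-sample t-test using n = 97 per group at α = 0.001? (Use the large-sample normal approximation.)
Power ≈ 0.03

Power calculation (two-sample t-test, normal approximation):
z_β = d · √(n/2) - z_{α/2}
z_β = 0.21 · √(97/2) - 3.291
z_β = 0.21 · 6.964 - 3.291
z_β = -1.828

Power = Φ(z_β) = Φ(-1.828) ≈ 0.034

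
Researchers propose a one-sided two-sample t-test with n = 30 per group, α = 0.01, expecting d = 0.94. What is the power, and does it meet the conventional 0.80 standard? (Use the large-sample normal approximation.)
Power ≈ 0.91; the study is adequately powered (power ≥ 0.80)

Power calculation (two-sample t-test, normal approximation):
z_β = d · √(n/2) - z_α
z_β = 0.94 · √(30/2) - 2.326
z_β = 0.94 · 3.873 - 2.326
z_β = 1.314

Power = Φ(z_β) = Φ(1.314) ≈ 0.906

Effect size d = 0.94 is large by Cohen's convention (0.2/0.5/0.8).

Threshold: power ≥ 0.80 is conventionally adequate.
Power ≈ 0.91 → the study is adequately powered (power ≥ 0.80).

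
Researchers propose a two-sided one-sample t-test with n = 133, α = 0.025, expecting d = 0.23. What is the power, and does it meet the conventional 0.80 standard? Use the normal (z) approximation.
Power ≈ 0.66; the study is underpowered (power < 0.80)

Power calculation (one-sample t-test, normal approximation):
z_β = d · √n - z_{α/2}
z_β = 0.23 · √133 - 2.241
z_β = 0.23 · 11.533 - 2.241
z_β = 0.411

Power = Φ(z_β) = Φ(0.411) ≈ 0.659

Effect size d = 0.23 is small by Cohen's convention (0.2/0.5/0.8).

Threshold: power ≥ 0.80 is conventionally adequate.
Power ≈ 0.66 → the study is underpowered (power < 0.80).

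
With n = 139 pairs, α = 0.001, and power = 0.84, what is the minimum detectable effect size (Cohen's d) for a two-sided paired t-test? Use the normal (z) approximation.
d ≈ 0.36

Minimum detectable effect (paired t-test, normal approximation):
d = (z_{α/2} + z_β) / √n
d = (3.291 + 0.994) / √139
d = 4.285 / 11.790
d ≈ 0.36

By Cohen's convention (0.2 small / 0.5 medium / 0.8 large): small effect.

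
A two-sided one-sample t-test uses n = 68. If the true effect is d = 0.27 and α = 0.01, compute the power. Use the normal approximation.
Power ≈ 0.36

Power calculation (one-sample t-test, normal approximation):
z_β = d · √n - z_{α/2}
z_β = 0.27 · √68 - 2.576
z_β = 0.27 · 8.246 - 2.576
z_β = -0.349

Power = Φ(z_β) = Φ(-0.349) ≈ 0.363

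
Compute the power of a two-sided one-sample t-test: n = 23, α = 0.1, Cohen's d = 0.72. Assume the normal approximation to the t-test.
Power ≈ 0.96

Power calculation (one-sample t-test, normal approximation):
z_β = d · √n - z_{α/2}
z_β = 0.72 · √23 - 1.645
z_β = 0.72 · 4.796 - 1.645
z_β = 1.808

Power = Φ(z_β) = Φ(1.808) ≈ 0.965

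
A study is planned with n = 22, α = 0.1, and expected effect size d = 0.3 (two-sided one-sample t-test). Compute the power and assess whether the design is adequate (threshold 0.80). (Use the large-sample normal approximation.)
Power ≈ 0.41; the study is underpowered (power < 0.80)

Power calculation (one-sample t-test, normal approximation):
z_β = d · √n - z_{α/2}
z_β = 0.3 · √22 - 1.645
z_β = 0.3 · 4.690 - 1.645
z_β = -0.238

Power = Φ(z_β) = Φ(-0.238) ≈ 0.406

Effect size d = 0.3 is small by Cohen's convention (0.2/0.5/0.8).

Threshold: power ≥ 0.80 is conventionally adequate.
Power ≈ 0.41 → the study is underpowered (power < 0.80).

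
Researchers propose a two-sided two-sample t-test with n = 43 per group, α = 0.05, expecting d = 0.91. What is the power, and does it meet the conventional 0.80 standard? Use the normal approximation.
Power ≈ 0.99; the study is adequately powered (power ≥ 0.80)

Power calculation (two-sample t-test, normal approximation):
z_β = d · √(n/2) - z_{α/2}
z_β = 0.91 · √(43/2) - 1.960
z_β = 0.91 · 4.637 - 1.960
z_β = 2.260

Power = Φ(z_β) = Φ(2.260) ≈ 0.988

Effect size d = 0.91 is large by Cohen's convention (0.2/0.5/0.8).

Threshold: power ≥ 0.80 is conventionally adequate.
Power ≈ 0.99 → the study is adequately powered (power ≥ 0.80).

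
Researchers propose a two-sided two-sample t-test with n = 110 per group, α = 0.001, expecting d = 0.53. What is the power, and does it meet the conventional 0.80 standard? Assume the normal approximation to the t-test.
Power ≈ 0.74; the study is underpowered (power < 0.80)

Power calculation (two-sample t-test, normal approximation):
z_β = d · √(n/2) - z_{α/2}
z_β = 0.53 · √(110/2) - 3.291
z_β = 0.53 · 7.416 - 3.291
z_β = 0.640

Power = Φ(z_β) = Φ(0.640) ≈ 0.739

Effect size d = 0.53 is medium by Cohen's convention (0.2/0.5/0.8).

Threshold: power ≥ 0.80 is conventionally adequate.
Power ≈ 0.74 → the study is underpowered (power < 0.80).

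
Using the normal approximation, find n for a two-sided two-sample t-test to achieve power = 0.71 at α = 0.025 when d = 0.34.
n = 136 per group

Sample size formula (two-sample t-test, normal approximation):
n = 2 · ((z_{α/2} + z_β) / d)²

z_{α/2} = 2.241 (for α = 0.025, two-sided)
z_β = 0.553 (for power = 0.71)
d = 0.34

n = 2 · ((2.241 + 0.553) / 0.34)²
n = 2 · (8.218)²
n ≈ 135.07
Round up to the next whole number: n = 136 per group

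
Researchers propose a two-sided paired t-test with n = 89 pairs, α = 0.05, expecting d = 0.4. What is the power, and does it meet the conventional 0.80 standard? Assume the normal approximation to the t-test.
Power ≈ 0.97; the study is adequately powered (power ≥ 0.80)

Power calculation (paired t-test, normal approximation):
z_β = d · √n - z_{α/2}
z_β = 0.4 · √89 - 1.960
z_β = 0.4 · 9.434 - 1.960
z_β = 1.814

Power = Φ(z_β) = Φ(1.814) ≈ 0.965

Effect size d = 0.4 is small by Cohen's convention (0.2/0.5/0.8).

Threshold: power ≥ 0.80 is conventionally adequate.
Power ≈ 0.97 → the study is adequately powered (power ≥ 0.80).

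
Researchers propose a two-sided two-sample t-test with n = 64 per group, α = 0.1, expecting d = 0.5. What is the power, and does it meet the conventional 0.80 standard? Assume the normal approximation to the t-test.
Power ≈ 0.88; the study is adequately powered (power ≥ 0.80)

Power calculation (two-sample t-test, normal approximation):
z_β = d · √(n/2) - z_{α/2}
z_β = 0.5 · √(64/2) - 1.645
z_β = 0.5 · 5.657 - 1.645
z_β = 1.184

Power = Φ(z_β) = Φ(1.184) ≈ 0.882

Effect size d = 0.5 is medium by Cohen's convention (0.2/0.5/0.8).

Threshold: power ≥ 0.80 is conventionally adequate.
Power ≈ 0.88 → the study is adequately powered (power ≥ 0.80).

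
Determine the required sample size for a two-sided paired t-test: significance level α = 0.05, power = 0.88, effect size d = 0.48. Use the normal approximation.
n = 43 pairs

Sample size formula (paired t-test, normal approximation):
n = ((z_{α/2} + z_β) / d)²

z_{α/2} = 1.960 (for α = 0.05, two-sided)
z_β = 1.175 (for power = 0.88)
d = 0.48

n = ((1.960 + 1.175) / 0.48)²
n = (6.531)²
n ≈ 42.65
Round up to the next whole number: n = 43 pairs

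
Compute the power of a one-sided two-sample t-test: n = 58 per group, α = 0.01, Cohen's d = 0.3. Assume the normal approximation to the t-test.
Power ≈ 0.24

Power calculation (two-sample t-test, normal approximation):
z_β = d · √(n/2) - z_α
z_β = 0.3 · √(58/2) - 2.326
z_β = 0.3 · 5.385 - 2.326
z_β = -0.711

Power = Φ(z_β) = Φ(-0.711) ≈ 0.239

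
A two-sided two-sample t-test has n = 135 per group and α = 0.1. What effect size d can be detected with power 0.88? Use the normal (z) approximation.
d ≈ 0.34

Minimum detectable effect (two-sample t-test, normal approximation):
d = (z_{α/2} + z_β) / √(n/2)
d = (1.645 + 1.175) / √(135/2)
d = 2.820 / 8.216
d ≈ 0.34

By Cohen's convention (0.2 small / 0.5 medium / 0.8 large): small effect.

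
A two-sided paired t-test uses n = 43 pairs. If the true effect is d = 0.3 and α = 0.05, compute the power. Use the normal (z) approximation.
Power ≈ 0.50

Power calculation (paired t-test, normal approximation):
z_β = d · √n - z_{α/2}
z_β = 0.3 · √43 - 1.960
z_β = 0.3 · 6.557 - 1.960
z_β = 0.007

Power = Φ(z_β) = Φ(0.007) ≈ 0.503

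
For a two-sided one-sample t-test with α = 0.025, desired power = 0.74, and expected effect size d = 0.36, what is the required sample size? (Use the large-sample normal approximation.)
n = 65

Sample size formula (one-sample t-test, normal approximation):
n = ((z_{α/2} + z_β) / d)²

z_{α/2} = 2.241 (for α = 0.025, two-sided)
z_β = 0.643 (for power = 0.74)
d = 0.36

n = ((2.241 + 0.643) / 0.36)²
n = (8.011)²
n ≈ 64.18
Round up to the next whole number: n = 65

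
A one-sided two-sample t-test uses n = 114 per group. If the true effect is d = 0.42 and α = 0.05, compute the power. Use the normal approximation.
Power ≈ 0.94

Power calculation (two-sample t-test, normal approximation):
z_β = d · √(n/2) - z_α
z_β = 0.42 · √(114/2) - 1.645
z_β = 0.42 · 7.550 - 1.645
z_β = 1.526

Power = Φ(z_β) = Φ(1.526) ≈ 0.937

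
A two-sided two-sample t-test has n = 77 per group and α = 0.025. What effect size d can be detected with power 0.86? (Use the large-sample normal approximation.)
d ≈ 0.54

Minimum detectable effect (two-sample t-test, normal approximation):
d = (z_{α/2} + z_β) / √(n/2)
d = (2.241 + 1.080) / √(77/2)
d = 3.322 / 6.205
d ≈ 0.54

By Cohen's convention (0.2 small / 0.5 medium / 0.8 large): medium effect.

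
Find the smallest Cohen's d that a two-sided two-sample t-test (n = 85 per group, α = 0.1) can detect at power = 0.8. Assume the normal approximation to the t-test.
d ≈ 0.38

Minimum detectable effect (two-sample t-test, normal approximation):
d = (z_{α/2} + z_β) / √(n/2)
d = (1.645 + 0.842) / √(85/2)
d = 2.486 / 6.519
d ≈ 0.38

By Cohen's convention (0.2 small / 0.5 medium / 0.8 large): small effect.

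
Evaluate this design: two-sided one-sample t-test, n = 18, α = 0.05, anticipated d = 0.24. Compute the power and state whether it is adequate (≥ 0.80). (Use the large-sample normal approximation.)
Power ≈ 0.17; the study is underpowered (power < 0.80)

Power calculation (one-sample t-test, normal approximation):
z_β = d · √n - z_{α/2}
z_β = 0.24 · √18 - 1.960
z_β = 0.24 · 4.243 - 1.960
z_β = -0.942

Power = Φ(z_β) = Φ(-0.942) ≈ 0.173

Effect size d = 0.24 is small by Cohen's convention (0.2/0.5/0.8).

Threshold: power ≥ 0.80 is conventionally adequate.
Power ≈ 0.17 → the study is underpowered (power < 0.80).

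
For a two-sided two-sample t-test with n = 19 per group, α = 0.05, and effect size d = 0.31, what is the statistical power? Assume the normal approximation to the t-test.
Power ≈ 0.16

Power calculation (two-sample t-test, normal approximation):
z_β = d · √(n/2) - z_{α/2}
z_β = 0.31 · √(19/2) - 1.960
z_β = 0.31 · 3.082 - 1.960
z_β = -1.004

Power = Φ(z_β) = Φ(-1.004) ≈ 0.158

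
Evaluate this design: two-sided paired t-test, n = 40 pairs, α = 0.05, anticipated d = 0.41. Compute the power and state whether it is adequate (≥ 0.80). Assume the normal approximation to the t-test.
Power ≈ 0.74; the study is underpowered (power < 0.80)

Power calculation (paired t-test, normal approximation):
z_β = d · √n - z_{α/2}
z_β = 0.41 · √40 - 1.960
z_β = 0.41 · 6.325 - 1.960
z_β = 0.633

Power = Φ(z_β) = Φ(0.633) ≈ 0.737

Effect size d = 0.41 is small by Cohen's convention (0.2/0.5/0.8).

Threshold: power ≥ 0.80 is conventionally adequate.
Power ≈ 0.74 → the study is underpowered (power < 0.80).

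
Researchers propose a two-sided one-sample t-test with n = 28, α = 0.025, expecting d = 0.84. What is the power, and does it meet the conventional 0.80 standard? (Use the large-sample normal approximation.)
Power ≈ 0.99; the study is adequately powered (power ≥ 0.80)

Power calculation (one-sample t-test, normal approximation):
z_β = d · √n - z_{α/2}
z_β = 0.84 · √28 - 2.241
z_β = 0.84 · 5.292 - 2.241
z_β = 2.203

Power = Φ(z_β) = Φ(2.203) ≈ 0.986

Effect size d = 0.84 is large by Cohen's convention (0.2/0.5/0.8).

Threshold: power ≥ 0.80 is conventionally adequate.
Power ≈ 0.99 → the study is adequately powered (power ≥ 0.80).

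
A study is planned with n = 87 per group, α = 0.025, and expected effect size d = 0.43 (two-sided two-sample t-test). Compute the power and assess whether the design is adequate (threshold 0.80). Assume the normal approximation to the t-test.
Power ≈ 0.72; the study is underpowered (power < 0.80)

Power calculation (two-sample t-test, normal approximation):
z_β = d · √(n/2) - z_{α/2}
z_β = 0.43 · √(87/2) - 2.241
z_β = 0.43 · 6.595 - 2.241
z_β = 0.595

Power = Φ(z_β) = Φ(0.595) ≈ 0.724

Effect size d = 0.43 is small by Cohen's convention (0.2/0.5/0.8).

Threshold: power ≥ 0.80 is conventionally adequate.
Power ≈ 0.72 → the study is underpowered (power < 0.80).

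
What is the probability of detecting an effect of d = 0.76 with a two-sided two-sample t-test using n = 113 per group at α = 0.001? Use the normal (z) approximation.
Power ≈ 0.99

Power calculation (two-sample t-test, normal approximation):
z_β = d · √(n/2) - z_{α/2}
z_β = 0.76 · √(113/2) - 3.291
z_β = 0.76 · 7.517 - 3.291
z_β = 2.422

Power = Φ(z_β) = Φ(2.422) ≈ 0.992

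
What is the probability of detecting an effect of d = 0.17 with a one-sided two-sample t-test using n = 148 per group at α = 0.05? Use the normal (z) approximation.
Power ≈ 0.43

Power calculation (two-sample t-test, normal approximation):
z_β = d · √(n/2) - z_α
z_β = 0.17 · √(148/2) - 1.645
z_β = 0.17 · 8.602 - 1.645
z_β = -0.182

Power = Φ(z_β) = Φ(-0.182) ≈ 0.428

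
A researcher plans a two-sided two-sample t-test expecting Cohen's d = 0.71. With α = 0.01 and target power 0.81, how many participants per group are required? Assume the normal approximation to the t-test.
n = 48 per group

Sample size formula (two-sample t-test, normal approximation):
n = 2 · ((z_{α/2} + z_β) / d)²

z_{α/2} = 2.576 (for α = 0.01, two-sided)
z_β = 0.878 (for power = 0.81)
d = 0.71

n = 2 · ((2.576 + 0.878) / 0.71)²
n = 2 · (4.865)²
n ≈ 47.34
Round up to the next whole number: n = 48 per group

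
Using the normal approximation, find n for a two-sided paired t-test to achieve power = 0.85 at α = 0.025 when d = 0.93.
n = 13 pairs

Sample size formula (paired t-test, normal approximation):
n = ((z_{α/2} + z_β) / d)²

z_{α/2} = 2.241 (for α = 0.025, two-sided)
z_β = 1.036 (for power = 0.85)
d = 0.93

n = ((2.241 + 1.036) / 0.93)²
n = (3.524)²
n ≈ 12.42
Round up to the next whole number: n = 13 pairs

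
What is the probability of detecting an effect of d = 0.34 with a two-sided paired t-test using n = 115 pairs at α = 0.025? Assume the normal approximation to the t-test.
Power ≈ 0.92

Power calculation (paired t-test, normal approximation):
z_β = d · √n - z_{α/2}
z_β = 0.34 · √115 - 2.241
z_β = 0.34 · 10.724 - 2.241
z_β = 1.405

Power = Φ(z_β) = Φ(1.405) ≈ 0.920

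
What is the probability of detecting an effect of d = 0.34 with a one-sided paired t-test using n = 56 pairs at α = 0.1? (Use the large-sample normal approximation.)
Power ≈ 0.90

Power calculation (paired t-test, normal approximation):
z_β = d · √n - z_α
z_β = 0.34 · √56 - 1.282
z_β = 0.34 · 7.483 - 1.282
z_β = 1.263

Power = Φ(z_β) = Φ(1.263) ≈ 0.897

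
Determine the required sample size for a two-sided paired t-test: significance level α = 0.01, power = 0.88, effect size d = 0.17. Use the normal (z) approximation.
n = 487 pairs

Sample size formula (paired t-test, normal approximation):
n = ((z_{α/2} + z_β) / d)²

z_{α/2} = 2.576 (for α = 0.01, two-sided)
z_β = 1.175 (for power = 0.88)
d = 0.17

n = ((2.576 + 1.175) / 0.17)²
n = (22.065)²
n ≈ 486.86
Round up to the next whole number: n = 487 pairs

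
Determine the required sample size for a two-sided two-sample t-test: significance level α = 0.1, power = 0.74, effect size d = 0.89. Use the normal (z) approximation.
n = 14 per group

Sample size formula (two-sample t-test, normal approximation):
n = 2 · ((z_{α/2} + z_β) / d)²

z_{α/2} = 1.645 (for α = 0.1, two-sided)
z_β = 0.643 (for power = 0.74)
d = 0.89

n = 2 · ((1.645 + 0.643) / 0.89)²
n = 2 · (2.571)²
n ≈ 13.22
Round up to the next whole number: n = 14 per group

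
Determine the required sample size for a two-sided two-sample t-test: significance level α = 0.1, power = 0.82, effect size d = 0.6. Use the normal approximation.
n = 37 per group

Sample size formula (two-sample t-test, normal approximation):
n = 2 · ((z_{α/2} + z_β) / d)²

z_{α/2} = 1.645 (for α = 0.1, two-sided)
z_β = 0.915 (for power = 0.82)
d = 0.6

n = 2 · ((1.645 + 0.915) / 0.6)²
n = 2 · (4.267)²
n ≈ 36.41
Round up to the next whole number: n = 37 per group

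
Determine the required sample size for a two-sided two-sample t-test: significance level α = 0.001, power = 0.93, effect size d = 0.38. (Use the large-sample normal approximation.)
n = 315 per group

Sample size formula (two-sample t-test, normal approximation):
n = 2 · ((z_{α/2} + z_β) / d)²

z_{α/2} = 3.291 (for α = 0.001, two-sided)
z_β = 1.476 (for power = 0.93)
d = 0.38

n = 2 · ((3.291 + 1.476) / 0.38)²
n = 2 · (12.545)²
n ≈ 314.75
Round up to the next whole number: n = 315 per group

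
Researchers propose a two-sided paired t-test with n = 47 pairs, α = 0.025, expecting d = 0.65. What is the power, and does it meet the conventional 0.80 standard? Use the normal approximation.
Power ≈ 0.99; the study is adequately powered (power ≥ 0.80)

Power calculation (paired t-test, normal approximation):
z_β = d · √n - z_{α/2}
z_β = 0.65 · √47 - 2.241
z_β = 0.65 · 6.856 - 2.241
z_β = 2.215

Power = Φ(z_β) = Φ(2.215) ≈ 0.987

Effect size d = 0.65 is medium by Cohen's convention (0.2/0.5/0.8).

Threshold: power ≥ 0.80 is conventionally adequate.
Power ≈ 0.99 → the study is adequately powered (power ≥ 0.80).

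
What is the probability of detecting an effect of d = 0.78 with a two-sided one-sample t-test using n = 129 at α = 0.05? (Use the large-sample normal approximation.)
Power ≈ 1.00

Power calculation (one-sample t-test, normal approximation):
z_β = d · √n - z_{α/2}
z_β = 0.78 · √129 - 1.960
z_β = 0.78 · 11.358 - 1.960
z_β = 6.899

Power = Φ(z_β) = Φ(6.899) ≈ 1.000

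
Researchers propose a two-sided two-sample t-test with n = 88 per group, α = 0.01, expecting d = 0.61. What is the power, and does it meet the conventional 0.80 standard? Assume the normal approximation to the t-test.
Power ≈ 0.93; the study is adequately powered (power ≥ 0.80)

Power calculation (two-sample t-test, normal approximation):
z_β = d · √(n/2) - z_{α/2}
z_β = 0.61 · √(88/2) - 2.576
z_β = 0.61 · 6.633 - 2.576
z_β = 1.470

Power = Φ(z_β) = Φ(1.470) ≈ 0.929

Effect size d = 0.61 is medium by Cohen's convention (0.2/0.5/0.8).

Threshold: power ≥ 0.80 is conventionally adequate.
Power ≈ 0.93 → the study is adequately powered (power ≥ 0.80).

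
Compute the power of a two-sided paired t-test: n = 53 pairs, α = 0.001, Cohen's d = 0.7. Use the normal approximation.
Power ≈ 0.96

Power calculation (paired t-test, normal approximation):
z_β = d · √n - z_{α/2}
z_β = 0.7 · √53 - 3.291
z_β = 0.7 · 7.280 - 3.291
z_β = 1.806

Power = Φ(z_β) = Φ(1.806) ≈ 0.965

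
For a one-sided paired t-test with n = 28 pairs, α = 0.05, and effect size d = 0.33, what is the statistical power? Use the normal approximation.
Power ≈ 0.54

Power calculation (paired t-test, normal approximation):
z_β = d · √n - z_α
z_β = 0.33 · √28 - 1.645
z_β = 0.33 · 5.292 - 1.645
z_β = 0.101

Power = Φ(z_β) = Φ(0.101) ≈ 0.540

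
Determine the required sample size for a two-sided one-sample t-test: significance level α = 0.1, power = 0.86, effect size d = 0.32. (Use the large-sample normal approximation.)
n = 73

Sample size formula (one-sample t-test, normal approximation):
n = ((z_{α/2} + z_β) / d)²

z_{α/2} = 1.645 (for α = 0.1, two-sided)
z_β = 1.080 (for power = 0.86)
d = 0.32

n = ((1.645 + 1.080) / 0.32)²
n = (8.516)²
n ≈ 72.52
Round up to the next whole number: n = 73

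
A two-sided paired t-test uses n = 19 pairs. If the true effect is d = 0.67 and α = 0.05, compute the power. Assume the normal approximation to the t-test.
Power ≈ 0.83

Power calculation (paired t-test, normal approximation):
z_β = d · √n - z_{α/2}
z_β = 0.67 · √19 - 1.960
z_β = 0.67 · 4.359 - 1.960
z_β = 0.960

Power = Φ(z_β) = Φ(0.960) ≈ 0.832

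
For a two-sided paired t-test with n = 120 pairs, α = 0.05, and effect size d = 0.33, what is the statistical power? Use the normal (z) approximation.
Power ≈ 0.95

Power calculation (paired t-test, normal approximation):
z_β = d · √n - z_{α/2}
z_β = 0.33 · √120 - 1.960
z_β = 0.33 · 10.954 - 1.960
z_β = 1.655

Power = Φ(z_β) = Φ(1.655) ≈ 0.951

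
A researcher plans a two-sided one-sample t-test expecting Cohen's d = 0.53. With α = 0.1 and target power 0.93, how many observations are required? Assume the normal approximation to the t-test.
n = 35

Sample size formula (one-sample t-test, normal approximation):
n = ((z_{α/2} + z_β) / d)²

z_{α/2} = 1.645 (for α = 0.1, two-sided)
z_β = 1.476 (for power = 0.93)
d = 0.53

n = ((1.645 + 1.476) / 0.53)²
n = (5.889)²
n ≈ 34.68
Round up to the next whole number: n = 35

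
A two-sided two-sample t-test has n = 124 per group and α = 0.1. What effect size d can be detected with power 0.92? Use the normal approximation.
d ≈ 0.39

Minimum detectable effect (two-sample t-test, normal approximation):
d = (z_{α/2} + z_β) / √(n/2)
d = (1.645 + 1.405) / √(124/2)
d = 3.050 / 7.874
d ≈ 0.39

By Cohen's convention (0.2 small / 0.5 medium / 0.8 large): small effect.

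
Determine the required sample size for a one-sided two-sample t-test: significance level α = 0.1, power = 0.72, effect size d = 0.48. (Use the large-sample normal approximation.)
n = 31 per group

Sample size formula (two-sample t-test, normal approximation):
n = 2 · ((z_α + z_β) / d)²

z_α = 1.282 (for α = 0.1, one-sided)
z_β = 0.583 (for power = 0.72)
d = 0.48

n = 2 · ((1.282 + 0.583) / 0.48)²
n = 2 · (3.885)²
n ≈ 30.19
Round up to the next whole number: n = 31 per group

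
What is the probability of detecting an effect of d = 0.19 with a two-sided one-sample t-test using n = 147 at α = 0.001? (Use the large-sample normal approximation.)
Power ≈ 0.16

Power calculation (one-sample t-test, normal approximation):
z_β = d · √n - z_{α/2}
z_β = 0.19 · √147 - 3.291
z_β = 0.19 · 12.124 - 3.291
z_β = -0.987

Power = Φ(z_β) = Φ(-0.987) ≈ 0.162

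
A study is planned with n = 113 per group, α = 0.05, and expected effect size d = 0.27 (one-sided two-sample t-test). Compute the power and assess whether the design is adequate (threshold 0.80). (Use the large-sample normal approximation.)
Power ≈ 0.65; the study is underpowered (power < 0.80)

Power calculation (two-sample t-test, normal approximation):
z_β = d · √(n/2) - z_α
z_β = 0.27 · √(113/2) - 1.645
z_β = 0.27 · 7.517 - 1.645
z_β = 0.385

Power = Φ(z_β) = Φ(0.385) ≈ 0.650

Effect size d = 0.27 is small by Cohen's convention (0.2/0.5/0.8).

Threshold: power ≥ 0.80 is conventionally adequate.
Power ≈ 0.65 → the study is underpowered (power < 0.80).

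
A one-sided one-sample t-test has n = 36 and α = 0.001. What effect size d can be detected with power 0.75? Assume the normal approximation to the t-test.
d ≈ 0.63

Minimum detectable effect (one-sample t-test, normal approximation):
d = (z_α + z_β) / √n
d = (3.090 + 0.674) / √36
d = 3.765 / 6.000
d ≈ 0.63

By Cohen's convention (0.2 small / 0.5 medium / 0.8 large): medium effect.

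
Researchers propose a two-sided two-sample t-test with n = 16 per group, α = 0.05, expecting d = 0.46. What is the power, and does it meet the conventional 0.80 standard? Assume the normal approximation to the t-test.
Power ≈ 0.25; the study is underpowered (power < 0.80)

Power calculation (two-sample t-test, normal approximation):
z_β = d · √(n/2) - z_{α/2}
z_β = 0.46 · √(16/2) - 1.960
z_β = 0.46 · 2.828 - 1.960
z_β = -0.659

Power = Φ(z_β) = Φ(-0.659) ≈ 0.255

Effect size d = 0.46 is small by Cohen's convention (0.2/0.5/0.8).

Threshold: power ≥ 0.80 is conventionally adequate.
Power ≈ 0.25 → the study is underpowered (power < 0.80).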